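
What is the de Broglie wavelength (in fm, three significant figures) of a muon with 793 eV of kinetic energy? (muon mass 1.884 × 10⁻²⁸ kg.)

KE = 793 eV = 1.270 × 10⁻¹⁶ J.
p = √(2mKE) = √(2 × 1.884 × 10⁻²⁸ × 1.270 × 10⁻¹⁶) = 2.188 × 10⁻²² kg·m/s.
λ = h/p = 6.626 × 10⁻³⁴ / 2.188 × 10⁻²² = 3.03 × 10⁻¹² m = 3030 fm.

λ = 3030 fm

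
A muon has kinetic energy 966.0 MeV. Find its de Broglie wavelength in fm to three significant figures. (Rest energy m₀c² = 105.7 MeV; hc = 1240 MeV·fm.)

Total energy E = KE + m₀c² = 966.0 + 105.7 = 1071.7 MeV.
(pc)² = E² − (m₀c²)² = (1071.7)² − (105.7)² = 1.137 × 10⁶ MeV², so pc = 1066 MeV.
λ = hc/(pc) = 1240 MeV·fm / 1066 MeV = 1.16 fm.

λ = 1.16 fm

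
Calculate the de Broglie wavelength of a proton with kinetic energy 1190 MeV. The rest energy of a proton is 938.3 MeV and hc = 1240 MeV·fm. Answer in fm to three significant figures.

λ = 0.649 fm

Total energy E = KE + m₀c² = 1190 + 938.3 = 2128.3 MeV.
(pc)² = E² − (m₀c²)² = (2128.3)² − (938.3)² = 3.649 × 10⁶ MeV², so pc = 1910 MeV.
λ = hc/(pc) = 1240 MeV·fm / 1910 MeV = 0.649 fm.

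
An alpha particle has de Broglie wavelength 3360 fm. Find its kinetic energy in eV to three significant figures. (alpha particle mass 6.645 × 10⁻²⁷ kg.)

KE = 18.3 eV

p = h/λ = 6.626 × 10⁻³⁴ / 3.360 × 10⁻¹² = 1.972 × 10⁻²² kg·m/s.
KE = p²/(2m) = (1.972 × 10⁻²²)² / (2 × 6.645 × 10⁻²⁷) = 2.926 × 10⁻¹⁸ J = 18.3 eV.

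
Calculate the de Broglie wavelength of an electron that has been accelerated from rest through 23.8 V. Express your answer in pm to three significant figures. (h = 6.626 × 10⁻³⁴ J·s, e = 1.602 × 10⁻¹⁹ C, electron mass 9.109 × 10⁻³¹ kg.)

KE = eV = 1.602 × 10⁻¹⁹ × 23.80 = 3.813 × 10⁻¹⁸ J.
p = √(2mKE) = √(2 × 9.109 × 10⁻³¹ × 3.813 × 10⁻¹⁸) = 2.636 × 10⁻²⁴ kg·m/s.
λ = h/p = 6.626 × 10⁻³⁴ / 2.636 × 10⁻²⁴ = 2.51 × 10⁻¹⁰ m = 251 pm.

λ = 251 pm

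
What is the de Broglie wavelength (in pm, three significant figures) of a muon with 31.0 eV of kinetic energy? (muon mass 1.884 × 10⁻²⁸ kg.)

λ = 15.3 pm

KE = 31.0 eV = 4.966 × 10⁻¹⁸ J.
p = √(2mKE) = √(2 × 1.884 × 10⁻²⁸ × 4.966 × 10⁻¹⁸) = 4.326 × 10⁻²³ kg·m/s.
λ = h/p = 6.626 × 10⁻³⁴ / 4.326 × 10⁻²³ = 1.53 × 10⁻¹¹ m = 15.3 pm.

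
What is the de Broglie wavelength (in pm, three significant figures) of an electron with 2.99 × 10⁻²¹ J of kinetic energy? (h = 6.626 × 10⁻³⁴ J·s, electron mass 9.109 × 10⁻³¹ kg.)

p = √(2mKE) = √(2 × 9.109 × 10⁻³¹ × 2.990 × 10⁻²¹) = 7.381 × 10⁻²⁶ kg·m/s.
λ = h/p = 6.626 × 10⁻³⁴ / 7.381 × 10⁻²⁶ = 8.98 × 10⁻⁹ m = 8980 pm.

λ = 8980 pm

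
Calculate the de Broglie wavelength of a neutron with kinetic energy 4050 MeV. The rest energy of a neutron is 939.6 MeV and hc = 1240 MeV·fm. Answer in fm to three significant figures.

Total energy E = KE + m₀c² = 4050 + 939.6 = 4989.6 MeV.
(pc)² = E² − (m₀c²)² = (4989.6)² − (939.6)² = 2.401 × 10⁷ MeV², so pc = 4900 MeV.
λ = hc/(pc) = 1240 MeV·fm / 4900 MeV = 0.253 fm.

λ = 0.253 fm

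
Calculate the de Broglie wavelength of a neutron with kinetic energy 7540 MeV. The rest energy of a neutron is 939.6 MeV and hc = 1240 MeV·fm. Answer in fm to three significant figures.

Total energy E = KE + m₀c² = 7540 + 939.6 = 8479.6 MeV.
(pc)² = E² − (m₀c²)² = (8479.6)² − (939.6)² = 7.102 × 10⁷ MeV², so pc = 8427 MeV.
λ = hc/(pc) = 1240 MeV·fm / 8427 MeV = 0.147 fm.

λ = 0.147 fm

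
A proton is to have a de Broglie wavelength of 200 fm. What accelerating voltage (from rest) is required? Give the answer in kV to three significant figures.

p = h/λ = 6.626 × 10⁻³⁴ / 2.000 × 10⁻¹³ = 3.313 × 10⁻²¹ kg·m/s.
KE = p²/(2m) = 3.280 × 10⁻¹⁵ J.
V = KE/e = 3.280 × 10⁻¹⁵ / (1.602 × 10⁻¹⁹) = 20.5 kV.

V = 20.5 kV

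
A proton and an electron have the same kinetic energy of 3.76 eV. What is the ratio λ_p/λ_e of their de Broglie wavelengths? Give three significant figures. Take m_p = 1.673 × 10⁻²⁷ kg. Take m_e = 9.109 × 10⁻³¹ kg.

λ_p/λ_e = 0.0233

At fixed KE, p = √(2mKE) so λ = h/p ∝ 1/√m.
λ_p/λ_e = √(m_e/m_p) = √(9.109 × 10⁻³¹/1.673 × 10⁻²⁷) = √(5.445 × 10⁻⁴) = 0.0233.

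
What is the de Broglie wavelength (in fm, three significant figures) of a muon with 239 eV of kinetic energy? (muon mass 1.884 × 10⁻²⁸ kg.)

λ = 5520 fm

KE = 239 eV = 3.829 × 10⁻¹⁷ J.
p = √(2mKE) = √(2 × 1.884 × 10⁻²⁸ × 3.829 × 10⁻¹⁷) = 1.201 × 10⁻²² kg·m/s.
λ = h/p = 6.626 × 10⁻³⁴ / 1.201 × 10⁻²² = 5.52 × 10⁻¹² m = 5520 fm.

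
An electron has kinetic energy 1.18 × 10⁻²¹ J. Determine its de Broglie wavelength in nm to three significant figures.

p = √(2mKE) = √(2 × 9.109 × 10⁻³¹ × 1.180 × 10⁻²¹) = 4.637 × 10⁻²⁶ kg·m/s.
λ = h/p = 6.626 × 10⁻³⁴ / 4.637 × 10⁻²⁶ = 1.43 × 10⁻⁸ m = 14.3 nm.

λ = 14.3 nm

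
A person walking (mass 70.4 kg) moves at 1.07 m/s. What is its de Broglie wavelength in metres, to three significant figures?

p = mv = 70.4 × 1.07 = 7.533 × 10¹ kg·m/s.
λ = h/p = 6.626 × 10⁻³⁴ / 7.533 × 10¹ = 8.80 × 10⁻³⁶ m.

λ = 8.80 × 10⁻³⁶ m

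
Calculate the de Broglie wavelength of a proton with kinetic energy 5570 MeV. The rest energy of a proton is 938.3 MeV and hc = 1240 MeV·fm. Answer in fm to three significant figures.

Total energy E = KE + m₀c² = 5570 + 938.3 = 6508.3 MeV.
(pc)² = E² − (m₀c²)² = (6508.3)² − (938.3)² = 4.148 × 10⁷ MeV², so pc = 6440 MeV.
λ = hc/(pc) = 1240 MeV·fm / 6440 MeV = 0.193 fm.

λ = 0.193 fm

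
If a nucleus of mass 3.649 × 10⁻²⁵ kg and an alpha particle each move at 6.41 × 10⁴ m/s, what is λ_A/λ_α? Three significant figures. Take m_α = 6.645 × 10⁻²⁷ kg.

At fixed v, p = mv so λ = h/(mv) ∝ 1/m.
λ_A/λ_α = m_α/m_A = 6.645 × 10⁻²⁷/3.649 × 10⁻²⁵ = 0.0182.

λ_A/λ_α = 0.0182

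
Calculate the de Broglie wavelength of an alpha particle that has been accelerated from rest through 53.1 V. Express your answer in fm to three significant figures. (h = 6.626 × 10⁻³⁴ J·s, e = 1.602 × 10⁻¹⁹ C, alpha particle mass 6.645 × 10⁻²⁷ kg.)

λ = 1390 fm

KE = 2eV = 2 × 1.602 × 10⁻¹⁹ × 53.10 = 1.701 × 10⁻¹⁷ J.
p = √(2mKE) = √(2 × 6.645 × 10⁻²⁷ × 1.701 × 10⁻¹⁷) = 4.755 × 10⁻²² kg·m/s.
λ = h/p = 6.626 × 10⁻³⁴ / 4.755 × 10⁻²² = 1.39 × 10⁻¹² m = 1390 fm.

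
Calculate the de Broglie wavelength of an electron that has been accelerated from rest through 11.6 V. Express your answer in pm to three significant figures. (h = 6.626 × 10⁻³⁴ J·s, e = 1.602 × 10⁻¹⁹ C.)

λ = 360 pm

KE = eV = 1.602 × 10⁻¹⁹ × 11.60 = 1.858 × 10⁻¹⁸ J.
p = √(2mKE) = √(2 × 9.109 × 10⁻³¹ × 1.858 × 10⁻¹⁸) = 1.840 × 10⁻²⁴ kg·m/s.
λ = h/p = 6.626 × 10⁻³⁴ / 1.840 × 10⁻²⁴ = 3.60 × 10⁻¹⁰ m = 360 pm.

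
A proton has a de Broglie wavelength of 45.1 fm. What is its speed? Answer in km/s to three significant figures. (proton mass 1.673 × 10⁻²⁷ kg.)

p = h/λ = 6.626 × 10⁻³⁴ / 4.510 × 10⁻¹⁴ = 1.469 × 10⁻²⁰ kg·m/s.
v = p/m = 1.469 × 10⁻²⁰ / 1.673 × 10⁻²⁷ = 8.78 × 10⁶ m/s = 8780 km/s.

v = 8780 km/s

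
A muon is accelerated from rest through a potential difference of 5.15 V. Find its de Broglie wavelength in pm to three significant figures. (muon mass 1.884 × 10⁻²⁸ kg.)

λ = 37.6 pm

KE = eV = 1.602 × 10⁻¹⁹ × 5.150 = 8.250 × 10⁻¹⁹ J.
p = √(2mKE) = √(2 × 1.884 × 10⁻²⁸ × 8.250 × 10⁻¹⁹) = 1.763 × 10⁻²³ kg·m/s.
λ = h/p = 6.626 × 10⁻³⁴ / 1.763 × 10⁻²³ = 3.76 × 10⁻¹¹ m = 37.6 pm.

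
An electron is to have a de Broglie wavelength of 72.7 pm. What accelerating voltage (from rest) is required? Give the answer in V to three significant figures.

V = 285 V

p = h/λ = 6.626 × 10⁻³⁴ / 7.270 × 10⁻¹¹ = 9.114 × 10⁻²⁴ kg·m/s.
KE = p²/(2m) = 4.560 × 10⁻¹⁷ J.
V = KE/e = 4.560 × 10⁻¹⁷ / (1.602 × 10⁻¹⁹) = 285 V.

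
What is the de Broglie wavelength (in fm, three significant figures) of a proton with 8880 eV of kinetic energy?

KE = 8880 eV = 1.423 × 10⁻¹⁵ J.
p = √(2mKE) = √(2 × 1.673 × 10⁻²⁷ × 1.423 × 10⁻¹⁵) = 2.182 × 10⁻²¹ kg·m/s.
λ = h/p = 6.626 × 10⁻³⁴ / 2.182 × 10⁻²¹ = 3.04 × 10⁻¹³ m = 304 fm.

λ = 304 fm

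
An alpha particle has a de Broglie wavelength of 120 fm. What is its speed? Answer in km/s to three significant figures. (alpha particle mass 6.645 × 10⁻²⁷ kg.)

v = 831 km/s

p = h/λ = 6.626 × 10⁻³⁴ / 1.200 × 10⁻¹³ = 5.522 × 10⁻²¹ kg·m/s.
v = p/m = 5.522 × 10⁻²¹ / 6.645 × 10⁻²⁷ = 8.31 × 10⁵ m/s = 831 km/s.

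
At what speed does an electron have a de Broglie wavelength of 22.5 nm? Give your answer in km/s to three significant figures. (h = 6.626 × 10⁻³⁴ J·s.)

v = 32.3 km/s

p = h/λ = 6.626 × 10⁻³⁴ / 2.250 × 10⁻⁸ = 2.945 × 10⁻²⁶ kg·m/s.
v = p/m = 2.945 × 10⁻²⁶ / 9.109 × 10⁻³¹ = 3.23 × 10⁴ m/s = 32.3 km/s.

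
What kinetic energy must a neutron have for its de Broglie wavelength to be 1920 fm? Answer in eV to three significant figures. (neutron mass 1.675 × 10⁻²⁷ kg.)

KE = 222 eV

p = h/λ = 6.626 × 10⁻³⁴ / 1.920 × 10⁻¹² = 3.451 × 10⁻²² kg·m/s.
KE = p²/(2m) = (3.451 × 10⁻²²)² / (2 × 1.675 × 10⁻²⁷) = 3.555 × 10⁻¹⁷ J = 222 eV.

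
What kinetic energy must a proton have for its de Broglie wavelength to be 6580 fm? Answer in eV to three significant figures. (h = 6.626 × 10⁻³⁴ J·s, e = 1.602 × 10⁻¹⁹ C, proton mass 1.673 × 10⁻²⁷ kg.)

KE = 18.9 eV

p = h/λ = 6.626 × 10⁻³⁴ / 6.580 × 10⁻¹² = 1.007 × 10⁻²² kg·m/s.
KE = p²/(2m) = (1.007 × 10⁻²²)² / (2 × 1.673 × 10⁻²⁷) = 3.031 × 10⁻¹⁸ J = 18.9 eV.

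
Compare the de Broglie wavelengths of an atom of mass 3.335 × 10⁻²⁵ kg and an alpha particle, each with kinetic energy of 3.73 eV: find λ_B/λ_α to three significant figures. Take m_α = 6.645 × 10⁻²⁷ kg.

At fixed KE, p = √(2mKE) so λ = h/p ∝ 1/√m.
λ_B/λ_α = √(m_α/m_B) = √(6.645 × 10⁻²⁷/3.335 × 10⁻²⁵) = √(0.01993) = 0.141.

λ_B/λ_α = 0.141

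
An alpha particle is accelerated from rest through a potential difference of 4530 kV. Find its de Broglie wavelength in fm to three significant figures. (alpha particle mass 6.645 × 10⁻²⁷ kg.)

λ = 4.77 fm

KE = 2eV = 2 × 1.602 × 10⁻¹⁹ × 4.530 × 10⁶ = 1.451 × 10⁻¹² J.
p = √(2mKE) = √(2 × 6.645 × 10⁻²⁷ × 1.451 × 10⁻¹²) = 1.389 × 10⁻¹⁹ kg·m/s.
λ = h/p = 6.626 × 10⁻³⁴ / 1.389 × 10⁻¹⁹ = 4.77 × 10⁻¹⁵ m = 4.77 fm.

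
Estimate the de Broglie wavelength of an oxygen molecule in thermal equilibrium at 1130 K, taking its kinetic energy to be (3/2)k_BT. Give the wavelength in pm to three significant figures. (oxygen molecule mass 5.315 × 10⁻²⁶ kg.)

KE = (3/2)k_BT = 1.5 × 1.381 × 10⁻²³ × 1130 = 2.341 × 10⁻²⁰ J.
p = √(2mKE) = √(2 × 5.315 × 10⁻²⁶ × 2.341 × 10⁻²⁰) = 4.988 × 10⁻²³ kg·m/s.
λ = h/p = 1.33 × 10⁻¹¹ m = 13.3 pm.

λ = 13.3 pm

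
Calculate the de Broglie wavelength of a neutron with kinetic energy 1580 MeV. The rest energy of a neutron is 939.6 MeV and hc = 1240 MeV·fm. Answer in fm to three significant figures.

Total energy E = KE + m₀c² = 1580 + 939.6 = 2519.6 MeV.
(pc)² = E² − (m₀c²)² = (2519.6)² − (939.6)² = 5.466 × 10⁶ MeV², so pc = 2338 MeV.
λ = hc/(pc) = 1240 MeV·fm / 2338 MeV = 0.530 fm.

λ = 0.530 fm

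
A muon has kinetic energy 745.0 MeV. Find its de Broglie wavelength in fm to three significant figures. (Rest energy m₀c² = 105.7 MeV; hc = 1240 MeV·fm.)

λ = 1.47 fm

Total energy E = KE + m₀c² = 745.0 + 105.7 = 850.7 MeV.
(pc)² = E² − (m₀c²)² = (850.7)² − (105.7)² = 7.125 × 10⁵ MeV², so pc = 844.1 MeV.
λ = hc/(pc) = 1240 MeV·fm / 844.1 MeV = 1.47 fm.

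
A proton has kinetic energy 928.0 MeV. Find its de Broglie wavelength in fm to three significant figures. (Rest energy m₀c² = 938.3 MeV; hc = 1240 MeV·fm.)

λ = 0.769 fm

Total energy E = KE + m₀c² = 928.0 + 938.3 = 1866.3 MeV.
(pc)² = E² − (m₀c²)² = (1866.3)² − (938.3)² = 2.603 × 10⁶ MeV², so pc = 1613 MeV.
λ = hc/(pc) = 1240 MeV·fm / 1613 MeV = 0.769 fm.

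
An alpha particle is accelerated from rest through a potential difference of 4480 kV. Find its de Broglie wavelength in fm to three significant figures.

KE = 2eV = 2 × 1.602 × 10⁻¹⁹ × 4.480 × 10⁶ = 1.435 × 10⁻¹² J.
p = √(2mKE) = √(2 × 6.645 × 10⁻²⁷ × 1.435 × 10⁻¹²) = 1.381 × 10⁻¹⁹ kg·m/s.
λ = h/p = 6.626 × 10⁻³⁴ / 1.381 × 10⁻¹⁹ = 4.80 × 10⁻¹⁵ m = 4.80 fm.

λ = 4.80 fm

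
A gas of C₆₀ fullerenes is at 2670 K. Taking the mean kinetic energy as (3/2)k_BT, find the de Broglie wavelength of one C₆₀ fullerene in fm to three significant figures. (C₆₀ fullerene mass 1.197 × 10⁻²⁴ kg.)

λ = 1820 fm

KE = (3/2)k_BT = 1.5 × 1.381 × 10⁻²³ × 2670 = 5.531 × 10⁻²⁰ J.
p = √(2mKE) = √(2 × 1.197 × 10⁻²⁴ × 5.531 × 10⁻²⁰) = 3.639 × 10⁻²² kg·m/s.
λ = h/p = 1.82 × 10⁻¹² m = 1820 fm.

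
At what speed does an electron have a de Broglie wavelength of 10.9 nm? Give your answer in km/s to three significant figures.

v = 66.7 km/s

p = h/λ = 6.626 × 10⁻³⁴ / 1.090 × 10⁻⁸ = 6.079 × 10⁻²⁶ kg·m/s.
v = p/m = 6.079 × 10⁻²⁶ / 9.109 × 10⁻³¹ = 6.67 × 10⁴ m/s = 66.7 km/s.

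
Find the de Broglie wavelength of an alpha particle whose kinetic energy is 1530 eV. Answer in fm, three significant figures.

λ = 367 fm

KE = 1530 eV = 2.451 × 10⁻¹⁶ J.
p = √(2mKE) = √(2 × 6.645 × 10⁻²⁷ × 2.451 × 10⁻¹⁶) = 1.805 × 10⁻²¹ kg·m/s.
λ = h/p = 6.626 × 10⁻³⁴ / 1.805 × 10⁻²¹ = 3.67 × 10⁻¹³ m = 367 fm.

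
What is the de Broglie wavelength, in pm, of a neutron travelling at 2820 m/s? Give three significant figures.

λ = 140 pm

p = mv = 1.675 × 10⁻²⁷ × 2820 = 4.724 × 10⁻²⁴ kg·m/s.
λ = h/p = 6.626 × 10⁻³⁴ / 4.724 × 10⁻²⁴ = 1.40 × 10⁻¹⁰ m = 140 pm.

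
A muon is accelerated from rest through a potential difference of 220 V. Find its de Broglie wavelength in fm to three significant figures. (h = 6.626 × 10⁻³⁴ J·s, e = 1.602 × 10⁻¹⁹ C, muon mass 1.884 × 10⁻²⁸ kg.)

λ = 5750 fm

KE = eV = 1.602 × 10⁻¹⁹ × 220.0 = 3.524 × 10⁻¹⁷ J.
p = √(2mKE) = √(2 × 1.884 × 10⁻²⁸ × 3.524 × 10⁻¹⁷) = 1.152 × 10⁻²² kg·m/s.
λ = h/p = 6.626 × 10⁻³⁴ / 1.152 × 10⁻²² = 5.75 × 10⁻¹² m = 5750 fm.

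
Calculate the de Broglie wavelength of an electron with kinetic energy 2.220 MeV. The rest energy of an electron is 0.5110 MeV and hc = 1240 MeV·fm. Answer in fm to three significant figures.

Total energy E = KE + m₀c² = 2.220 + 0.5110 = 2.7310 MeV.
(pc)² = E² − (m₀c²)² = (2.7310)² − (0.5110)² = 7.197 MeV², so pc = 2.683 MeV.
λ = hc/(pc) = 1240 MeV·fm / 2.683 MeV = 462 fm.

λ = 462 fm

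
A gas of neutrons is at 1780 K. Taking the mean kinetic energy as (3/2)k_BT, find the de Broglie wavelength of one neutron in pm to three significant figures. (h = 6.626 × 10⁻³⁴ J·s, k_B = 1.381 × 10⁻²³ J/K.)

λ = 59.6 pm

KE = (3/2)k_BT = 1.5 × 1.381 × 10⁻²³ × 1780 = 3.687 × 10⁻²⁰ J.
p = √(2mKE) = √(2 × 1.675 × 10⁻²⁷ × 3.687 × 10⁻²⁰) = 1.111 × 10⁻²³ kg·m/s.
λ = h/p = 5.96 × 10⁻¹¹ m = 59.6 pm.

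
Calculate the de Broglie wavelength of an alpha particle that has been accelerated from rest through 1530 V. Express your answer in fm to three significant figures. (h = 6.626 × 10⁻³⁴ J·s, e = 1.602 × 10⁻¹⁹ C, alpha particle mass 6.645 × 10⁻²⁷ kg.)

KE = 2eV = 2 × 1.602 × 10⁻¹⁹ × 1530 = 4.902 × 10⁻¹⁶ J.
p = √(2mKE) = √(2 × 6.645 × 10⁻²⁷ × 4.902 × 10⁻¹⁶) = 2.552 × 10⁻²¹ kg·m/s.
λ = h/p = 6.626 × 10⁻³⁴ / 2.552 × 10⁻²¹ = 2.60 × 10⁻¹³ m = 260 fm.

λ = 260 fm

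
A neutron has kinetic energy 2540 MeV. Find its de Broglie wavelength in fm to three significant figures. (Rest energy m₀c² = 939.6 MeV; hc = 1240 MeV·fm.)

λ = 0.370 fm

Total energy E = KE + m₀c² = 2540 + 939.6 = 3479.6 MeV.
(pc)² = E² − (m₀c²)² = (3479.6)² − (939.6)² = 1.122 × 10⁷ MeV², so pc = 3350 MeV.
λ = hc/(pc) = 1240 MeV·fm / 3350 MeV = 0.370 fm.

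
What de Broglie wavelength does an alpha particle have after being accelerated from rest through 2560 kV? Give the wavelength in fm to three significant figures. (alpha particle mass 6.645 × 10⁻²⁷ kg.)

KE = 2eV = 2 × 1.602 × 10⁻¹⁹ × 2.560 × 10⁶ = 8.202 × 10⁻¹³ J.
p = √(2mKE) = √(2 × 6.645 × 10⁻²⁷ × 8.202 × 10⁻¹³) = 1.044 × 10⁻¹⁹ kg·m/s.
λ = h/p = 6.626 × 10⁻³⁴ / 1.044 × 10⁻¹⁹ = 6.35 × 10⁻¹⁵ m = 6.35 fm.

λ = 6.35 fm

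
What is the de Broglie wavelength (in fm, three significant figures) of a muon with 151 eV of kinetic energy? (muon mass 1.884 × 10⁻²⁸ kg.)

λ = 6940 fm

KE = 151 eV = 2.419 × 10⁻¹⁷ J.
p = √(2mKE) = √(2 × 1.884 × 10⁻²⁸ × 2.419 × 10⁻¹⁷) = 9.547 × 10⁻²³ kg·m/s.
λ = h/p = 6.626 × 10⁻³⁴ / 9.547 × 10⁻²³ = 6.94 × 10⁻¹² m = 6940 fm.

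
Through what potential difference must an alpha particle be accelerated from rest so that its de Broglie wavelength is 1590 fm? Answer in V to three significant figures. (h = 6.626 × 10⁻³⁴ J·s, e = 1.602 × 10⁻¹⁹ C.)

V = 40.8 V

p = h/λ = 6.626 × 10⁻³⁴ / 1.590 × 10⁻¹² = 4.167 × 10⁻²² kg·m/s.
KE = p²/(2m) = 1.307 × 10⁻¹⁷ J.
V = KE/2e = 1.307 × 10⁻¹⁷ / (2 × 1.602 × 10⁻¹⁹) = 40.8 V.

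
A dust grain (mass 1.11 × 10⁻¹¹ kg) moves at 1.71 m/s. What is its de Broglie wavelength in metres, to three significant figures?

p = mv = 1.11 × 10⁻¹¹ × 1.71 = 1.898 × 10⁻¹¹ kg·m/s.
λ = h/p = 6.626 × 10⁻³⁴ / 1.898 × 10⁻¹¹ = 3.49 × 10⁻²³ m.

λ = 3.49 × 10⁻²³ m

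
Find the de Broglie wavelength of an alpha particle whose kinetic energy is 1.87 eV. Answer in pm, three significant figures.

λ = 10.5 pm

KE = 1.87 eV = 2.996 × 10⁻¹⁹ J.
p = √(2mKE) = √(2 × 6.645 × 10⁻²⁷ × 2.996 × 10⁻¹⁹) = 6.310 × 10⁻²³ kg·m/s.
λ = h/p = 6.626 × 10⁻³⁴ / 6.310 × 10⁻²³ = 1.05 × 10⁻¹¹ m = 10.5 pm.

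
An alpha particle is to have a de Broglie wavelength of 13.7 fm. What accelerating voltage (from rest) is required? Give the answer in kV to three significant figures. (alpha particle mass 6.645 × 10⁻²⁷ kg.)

V = 549 kV

p = h/λ = 6.626 × 10⁻³⁴ / 1.370 × 10⁻¹⁴ = 4.836 × 10⁻²⁰ kg·m/s.
KE = p²/(2m) = 1.760 × 10⁻¹³ J.
V = KE/2e = 1.760 × 10⁻¹³ / (2 × 1.602 × 10⁻¹⁹) = 549 kV.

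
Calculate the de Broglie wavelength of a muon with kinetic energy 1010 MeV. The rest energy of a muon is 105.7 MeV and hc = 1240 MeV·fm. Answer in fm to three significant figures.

λ = 1.12 fm

Total energy E = KE + m₀c² = 1010 + 105.7 = 1115.7 MeV.
(pc)² = E² − (m₀c²)² = (1115.7)² − (105.7)² = 1.234 × 10⁶ MeV², so pc = 1111 MeV.
λ = hc/(pc) = 1240 MeV·fm / 1111 MeV = 1.12 fm.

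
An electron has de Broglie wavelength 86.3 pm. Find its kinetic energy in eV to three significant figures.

KE = 202 eV

p = h/λ = 6.626 × 10⁻³⁴ / 8.630 × 10⁻¹¹ = 7.678 × 10⁻²⁴ kg·m/s.
KE = p²/(2m) = (7.678 × 10⁻²⁴)² / (2 × 9.109 × 10⁻³¹) = 3.236 × 10⁻¹⁷ J = 202 eV.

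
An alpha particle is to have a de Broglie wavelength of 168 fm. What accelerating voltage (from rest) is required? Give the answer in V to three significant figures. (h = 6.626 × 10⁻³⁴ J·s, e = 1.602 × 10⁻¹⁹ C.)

V = 3650 V

p = h/λ = 6.626 × 10⁻³⁴ / 1.680 × 10⁻¹³ = 3.944 × 10⁻²¹ kg·m/s.
KE = p²/(2m) = 1.170 × 10⁻¹⁵ J.
V = KE/2e = 1.170 × 10⁻¹⁵ / (2 × 1.602 × 10⁻¹⁹) = 3650 V.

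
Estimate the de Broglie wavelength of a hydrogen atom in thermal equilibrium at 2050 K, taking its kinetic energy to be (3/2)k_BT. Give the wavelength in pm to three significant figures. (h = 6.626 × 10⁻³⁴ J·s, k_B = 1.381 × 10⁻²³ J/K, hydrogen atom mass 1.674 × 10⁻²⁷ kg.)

KE = (3/2)k_BT = 1.5 × 1.381 × 10⁻²³ × 2050 = 4.247 × 10⁻²⁰ J.
p = √(2mKE) = √(2 × 1.674 × 10⁻²⁷ × 4.247 × 10⁻²⁰) = 1.192 × 10⁻²³ kg·m/s.
λ = h/p = 5.56 × 10⁻¹¹ m = 55.6 pm.

λ = 55.6 pm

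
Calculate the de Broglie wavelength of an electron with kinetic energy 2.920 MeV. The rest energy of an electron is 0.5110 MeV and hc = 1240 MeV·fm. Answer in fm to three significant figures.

λ = 365 fm

Total energy E = KE + m₀c² = 2.920 + 0.5110 = 3.4310 MeV.
(pc)² = E² − (m₀c²)² = (3.4310)² − (0.5110)² = 11.51 MeV², so pc = 3.393 MeV.
λ = hc/(pc) = 1240 MeV·fm / 3.393 MeV = 365 fm.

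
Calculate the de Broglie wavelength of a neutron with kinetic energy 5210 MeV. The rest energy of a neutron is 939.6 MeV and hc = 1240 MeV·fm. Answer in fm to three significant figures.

Total energy E = KE + m₀c² = 5210 + 939.6 = 6149.6 MeV.
(pc)² = E² − (m₀c²)² = (6149.6)² − (939.6)² = 3.693 × 10⁷ MeV², so pc = 6077 MeV.
λ = hc/(pc) = 1240 MeV·fm / 6077 MeV = 0.204 fm.

λ = 0.204 fm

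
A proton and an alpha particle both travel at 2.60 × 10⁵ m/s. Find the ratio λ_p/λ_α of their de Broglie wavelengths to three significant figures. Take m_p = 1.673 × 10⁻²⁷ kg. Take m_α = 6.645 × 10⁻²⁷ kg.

λ_p/λ_α = 3.97

At fixed v, p = mv so λ = h/(mv) ∝ 1/m.
λ_p/λ_α = m_α/m_p = 6.645 × 10⁻²⁷/1.673 × 10⁻²⁷ = 3.97.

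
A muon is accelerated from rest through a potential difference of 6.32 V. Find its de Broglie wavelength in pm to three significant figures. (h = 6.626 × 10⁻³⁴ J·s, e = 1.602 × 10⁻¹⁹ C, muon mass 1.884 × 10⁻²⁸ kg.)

KE = eV = 1.602 × 10⁻¹⁹ × 6.320 = 1.012 × 10⁻¹⁸ J.
p = √(2mKE) = √(2 × 1.884 × 10⁻²⁸ × 1.012 × 10⁻¹⁸) = 1.953 × 10⁻²³ kg·m/s.
λ = h/p = 6.626 × 10⁻³⁴ / 1.953 × 10⁻²³ = 3.39 × 10⁻¹¹ m = 33.9 pm.

λ = 33.9 pm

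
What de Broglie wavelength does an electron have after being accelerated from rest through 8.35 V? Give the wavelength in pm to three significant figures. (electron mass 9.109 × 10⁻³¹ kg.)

λ = 424 pm

KE = eV = 1.602 × 10⁻¹⁹ × 8.350 = 1.338 × 10⁻¹⁸ J.
p = √(2mKE) = √(2 × 9.109 × 10⁻³¹ × 1.338 × 10⁻¹⁸) = 1.561 × 10⁻²⁴ kg·m/s.
λ = h/p = 6.626 × 10⁻³⁴ / 1.561 × 10⁻²⁴ = 4.24 × 10⁻¹⁰ m = 424 pm.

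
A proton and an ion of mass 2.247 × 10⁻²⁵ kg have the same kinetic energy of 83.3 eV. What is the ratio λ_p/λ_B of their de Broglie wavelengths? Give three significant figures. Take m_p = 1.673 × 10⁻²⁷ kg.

At fixed KE, p = √(2mKE) so λ = h/p ∝ 1/√m.
λ_p/λ_B = √(m_B/m_p) = √(2.247 × 10⁻²⁵/1.673 × 10⁻²⁷) = √(134.3) = 11.6.

λ_p/λ_B = 11.6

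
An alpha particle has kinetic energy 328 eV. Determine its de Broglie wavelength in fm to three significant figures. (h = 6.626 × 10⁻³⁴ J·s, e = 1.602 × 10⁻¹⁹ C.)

λ = 793 fm

KE = 328 eV = 5.255 × 10⁻¹⁷ J.
p = √(2mKE) = √(2 × 6.645 × 10⁻²⁷ × 5.255 × 10⁻¹⁷) = 8.357 × 10⁻²² kg·m/s.
λ = h/p = 6.626 × 10⁻³⁴ / 8.357 × 10⁻²² = 7.93 × 10⁻¹³ m = 793 fm.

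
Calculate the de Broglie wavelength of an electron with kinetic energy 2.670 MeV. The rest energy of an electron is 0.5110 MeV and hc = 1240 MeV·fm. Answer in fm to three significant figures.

λ = 395 fm

Total energy E = KE + m₀c² = 2.670 + 0.5110 = 3.1810 MeV.
(pc)² = E² − (m₀c²)² = (3.1810)² − (0.5110)² = 9.858 MeV², so pc = 3.140 MeV.
λ = hc/(pc) = 1240 MeV·fm / 3.140 MeV = 395 fm.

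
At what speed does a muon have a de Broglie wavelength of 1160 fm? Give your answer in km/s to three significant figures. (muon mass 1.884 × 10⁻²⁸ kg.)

p = h/λ = 6.626 × 10⁻³⁴ / 1.160 × 10⁻¹² = 5.712 × 10⁻²² kg·m/s.
v = p/m = 5.712 × 10⁻²² / 1.884 × 10⁻²⁸ = 3.03 × 10⁶ m/s = 3030 km/s.

v = 3030 km/s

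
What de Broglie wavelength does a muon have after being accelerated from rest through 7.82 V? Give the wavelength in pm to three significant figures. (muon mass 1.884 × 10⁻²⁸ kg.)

KE = eV = 1.602 × 10⁻¹⁹ × 7.820 = 1.253 × 10⁻¹⁸ J.
p = √(2mKE) = √(2 × 1.884 × 10⁻²⁸ × 1.253 × 10⁻¹⁸) = 2.173 × 10⁻²³ kg·m/s.
λ = h/p = 6.626 × 10⁻³⁴ / 2.173 × 10⁻²³ = 3.05 × 10⁻¹¹ m = 30.5 pm.

λ = 30.5 pm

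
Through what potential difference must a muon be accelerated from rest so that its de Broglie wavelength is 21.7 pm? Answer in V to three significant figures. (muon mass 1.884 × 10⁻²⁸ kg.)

p = h/λ = 6.626 × 10⁻³⁴ / 2.170 × 10⁻¹¹ = 3.053 × 10⁻²³ kg·m/s.
KE = p²/(2m) = 2.474 × 10⁻¹⁸ J.
V = KE/e = 2.474 × 10⁻¹⁸ / (1.602 × 10⁻¹⁹) = 15.4 V.

V = 15.4 V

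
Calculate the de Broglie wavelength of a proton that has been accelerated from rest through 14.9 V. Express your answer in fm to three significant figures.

λ = 7410 fm

KE = eV = 1.602 × 10⁻¹⁹ × 14.90 = 2.387 × 10⁻¹⁸ J.
p = √(2mKE) = √(2 × 1.673 × 10⁻²⁷ × 2.387 × 10⁻¹⁸) = 8.937 × 10⁻²³ kg·m/s.
λ = h/p = 6.626 × 10⁻³⁴ / 8.937 × 10⁻²³ = 7.41 × 10⁻¹² m = 7410 fm.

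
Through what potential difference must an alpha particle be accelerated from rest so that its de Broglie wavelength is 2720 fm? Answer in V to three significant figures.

p = h/λ = 6.626 × 10⁻³⁴ / 2.720 × 10⁻¹² = 2.436 × 10⁻²² kg·m/s.
KE = p²/(2m) = 4.465 × 10⁻¹⁸ J.
V = KE/2e = 4.465 × 10⁻¹⁸ / (2 × 1.602 × 10⁻¹⁹) = 13.9 V.

V = 13.9 V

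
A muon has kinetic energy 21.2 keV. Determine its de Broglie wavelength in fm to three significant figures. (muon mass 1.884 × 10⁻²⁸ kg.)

λ = 586 fm

KE = 21.2 keV = 3.396 × 10⁻¹⁵ J.
p = √(2mKE) = √(2 × 1.884 × 10⁻²⁸ × 3.396 × 10⁻¹⁵) = 1.131 × 10⁻²¹ kg·m/s.
λ = h/p = 6.626 × 10⁻³⁴ / 1.131 × 10⁻²¹ = 5.86 × 10⁻¹³ m = 586 fm.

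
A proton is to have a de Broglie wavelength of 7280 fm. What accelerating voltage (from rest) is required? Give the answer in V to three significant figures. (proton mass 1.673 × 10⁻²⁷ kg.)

V = 15.5 V

p = h/λ = 6.626 × 10⁻³⁴ / 7.280 × 10⁻¹² = 9.102 × 10⁻²³ kg·m/s.
KE = p²/(2m) = 2.476 × 10⁻¹⁸ J.
V = KE/e = 2.476 × 10⁻¹⁸ / (1.602 × 10⁻¹⁹) = 15.5 V.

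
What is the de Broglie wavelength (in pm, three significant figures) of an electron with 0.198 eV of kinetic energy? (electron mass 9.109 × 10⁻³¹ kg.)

λ = 2760 pm

KE = 0.198 eV = 3.172 × 10⁻²⁰ J.
p = √(2mKE) = √(2 × 9.109 × 10⁻³¹ × 3.172 × 10⁻²⁰) = 2.404 × 10⁻²⁵ kg·m/s.
λ = h/p = 6.626 × 10⁻³⁴ / 2.404 × 10⁻²⁵ = 2.76 × 10⁻⁹ m = 2760 pm.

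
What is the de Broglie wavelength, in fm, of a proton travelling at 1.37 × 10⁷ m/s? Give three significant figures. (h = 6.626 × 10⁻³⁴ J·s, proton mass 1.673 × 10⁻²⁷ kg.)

λ = 28.9 fm

p = mv = 1.673 × 10⁻²⁷ × 1.37 × 10⁷ = 2.292 × 10⁻²⁰ kg·m/s.
λ = h/p = 6.626 × 10⁻³⁴ / 2.292 × 10⁻²⁰ = 2.89 × 10⁻¹⁴ m = 28.9 fm.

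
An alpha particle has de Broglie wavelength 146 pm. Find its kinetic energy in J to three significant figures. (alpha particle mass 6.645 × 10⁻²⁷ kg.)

p = h/λ = 6.626 × 10⁻³⁴ / 1.460 × 10⁻¹⁰ = 4.538 × 10⁻²⁴ kg·m/s.
KE = p²/(2m) = (4.538 × 10⁻²⁴)² / (2 × 6.645 × 10⁻²⁷) = 1.550 × 10⁻²¹ J = 1.55 × 10⁻²¹ J.

KE = 1.55 × 10⁻²¹ J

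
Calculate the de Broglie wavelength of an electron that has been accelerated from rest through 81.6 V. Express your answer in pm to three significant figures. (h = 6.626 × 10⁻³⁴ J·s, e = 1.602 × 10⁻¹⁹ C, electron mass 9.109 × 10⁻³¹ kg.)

KE = eV = 1.602 × 10⁻¹⁹ × 81.60 = 1.307 × 10⁻¹⁷ J.
p = √(2mKE) = √(2 × 9.109 × 10⁻³¹ × 1.307 × 10⁻¹⁷) = 4.880 × 10⁻²⁴ kg·m/s.
λ = h/p = 6.626 × 10⁻³⁴ / 4.880 × 10⁻²⁴ = 1.36 × 10⁻¹⁰ m = 136 pm.

λ = 136 pm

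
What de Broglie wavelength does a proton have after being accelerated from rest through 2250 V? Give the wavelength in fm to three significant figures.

KE = eV = 1.602 × 10⁻¹⁹ × 2250 = 3.605 × 10⁻¹⁶ J.
p = √(2mKE) = √(2 × 1.673 × 10⁻²⁷ × 3.605 × 10⁻¹⁶) = 1.098 × 10⁻²¹ kg·m/s.
λ = h/p = 6.626 × 10⁻³⁴ / 1.098 × 10⁻²¹ = 6.03 × 10⁻¹³ m = 603 fm.

λ = 603 fm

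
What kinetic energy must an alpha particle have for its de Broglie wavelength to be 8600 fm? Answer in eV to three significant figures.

p = h/λ = 6.626 × 10⁻³⁴ / 8.600 × 10⁻¹² = 7.705 × 10⁻²³ kg·m/s.
KE = p²/(2m) = (7.705 × 10⁻²³)² / (2 × 6.645 × 10⁻²⁷) = 4.467 × 10⁻¹⁹ J = 2.79 eV.

KE = 2.79 eV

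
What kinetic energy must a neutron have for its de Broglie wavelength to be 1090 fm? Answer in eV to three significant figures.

p = h/λ = 6.626 × 10⁻³⁴ / 1.090 × 10⁻¹² = 6.079 × 10⁻²² kg·m/s.
KE = p²/(2m) = (6.079 × 10⁻²²)² / (2 × 1.675 × 10⁻²⁷) = 1.103 × 10⁻¹⁶ J = 689 eV.

KE = 689 eV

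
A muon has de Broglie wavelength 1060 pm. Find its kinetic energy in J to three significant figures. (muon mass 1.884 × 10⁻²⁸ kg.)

KE = 1.04 × 10⁻²¹ J

p = h/λ = 6.626 × 10⁻³⁴ / 1.060 × 10⁻⁹ = 6.251 × 10⁻²⁵ kg·m/s.
KE = p²/(2m) = (6.251 × 10⁻²⁵)² / (2 × 1.884 × 10⁻²⁸) = 1.037 × 10⁻²¹ J = 1.04 × 10⁻²¹ J.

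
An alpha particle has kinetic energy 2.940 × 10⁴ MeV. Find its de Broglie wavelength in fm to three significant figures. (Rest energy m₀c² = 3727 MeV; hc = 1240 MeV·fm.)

Total energy E = KE + m₀c² = 2.940 × 10⁴ + 3727 = 33127 MeV.
(pc)² = E² − (m₀c²)² = (33127)² − (3727)² = 1.084 × 10⁹ MeV², so pc = 3.292 × 10⁴ MeV.
λ = hc/(pc) = 1240 MeV·fm / 3.292 × 10⁴ MeV = 0.0377 fm.

λ = 0.0377 fm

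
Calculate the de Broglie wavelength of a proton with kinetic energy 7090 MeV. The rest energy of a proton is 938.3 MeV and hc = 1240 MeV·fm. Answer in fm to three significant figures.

Total energy E = KE + m₀c² = 7090 + 938.3 = 8028.3 MeV.
(pc)² = E² − (m₀c²)² = (8028.3)² − (938.3)² = 6.357 × 10⁷ MeV², so pc = 7973 MeV.
λ = hc/(pc) = 1240 MeV·fm / 7973 MeV = 0.156 fm.

λ = 0.156 fm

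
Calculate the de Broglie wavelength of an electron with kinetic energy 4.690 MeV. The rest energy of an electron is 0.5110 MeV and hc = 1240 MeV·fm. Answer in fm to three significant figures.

Total energy E = KE + m₀c² = 4.690 + 0.5110 = 5.2010 MeV.
(pc)² = E² − (m₀c²)² = (5.2010)² − (0.5110)² = 26.79 MeV², so pc = 5.176 MeV.
λ = hc/(pc) = 1240 MeV·fm / 5.176 MeV = 240 fm.

λ = 240 fm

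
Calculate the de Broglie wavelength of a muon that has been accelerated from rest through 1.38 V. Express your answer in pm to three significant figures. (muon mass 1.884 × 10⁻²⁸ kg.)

λ = 72.6 pm

KE = eV = 1.602 × 10⁻¹⁹ × 1.380 = 2.211 × 10⁻¹⁹ J.
p = √(2mKE) = √(2 × 1.884 × 10⁻²⁸ × 2.211 × 10⁻¹⁹) = 9.127 × 10⁻²⁴ kg·m/s.
λ = h/p = 6.626 × 10⁻³⁴ / 9.127 × 10⁻²⁴ = 7.26 × 10⁻¹¹ m = 72.6 pm.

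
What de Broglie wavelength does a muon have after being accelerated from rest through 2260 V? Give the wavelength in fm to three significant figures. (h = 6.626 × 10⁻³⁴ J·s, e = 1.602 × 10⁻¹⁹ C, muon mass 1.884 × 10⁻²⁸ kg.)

λ = 1790 fm

KE = eV = 1.602 × 10⁻¹⁹ × 2260 = 3.621 × 10⁻¹⁶ J.
p = √(2mKE) = √(2 × 1.884 × 10⁻²⁸ × 3.621 × 10⁻¹⁶) = 3.694 × 10⁻²² kg·m/s.
λ = h/p = 6.626 × 10⁻³⁴ / 3.694 × 10⁻²² = 1.79 × 10⁻¹² m = 1790 fm.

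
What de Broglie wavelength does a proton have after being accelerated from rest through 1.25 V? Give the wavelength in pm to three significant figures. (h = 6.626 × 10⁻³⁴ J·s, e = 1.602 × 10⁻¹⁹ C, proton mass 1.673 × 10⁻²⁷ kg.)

λ = 25.6 pm

KE = eV = 1.602 × 10⁻¹⁹ × 1.250 = 2.003 × 10⁻¹⁹ J.
p = √(2mKE) = √(2 × 1.673 × 10⁻²⁷ × 2.003 × 10⁻¹⁹) = 2.589 × 10⁻²³ kg·m/s.
λ = h/p = 6.626 × 10⁻³⁴ / 2.589 × 10⁻²³ = 2.56 × 10⁻¹¹ m = 25.6 pm.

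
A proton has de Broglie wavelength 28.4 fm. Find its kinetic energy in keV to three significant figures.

p = h/λ = 6.626 × 10⁻³⁴ / 2.840 × 10⁻¹⁴ = 2.333 × 10⁻²⁰ kg·m/s.
KE = p²/(2m) = (2.333 × 10⁻²⁰)² / (2 × 1.673 × 10⁻²⁷) = 1.627 × 10⁻¹³ J = 1020 keV.

KE = 1020 keV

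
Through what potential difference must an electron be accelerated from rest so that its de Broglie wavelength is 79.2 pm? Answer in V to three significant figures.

V = 240 V

p = h/λ = 6.626 × 10⁻³⁴ / 7.920 × 10⁻¹¹ = 8.366 × 10⁻²⁴ kg·m/s.
KE = p²/(2m) = 3.842 × 10⁻¹⁷ J.
V = KE/e = 3.842 × 10⁻¹⁷ / (1.602 × 10⁻¹⁹) = 240 V.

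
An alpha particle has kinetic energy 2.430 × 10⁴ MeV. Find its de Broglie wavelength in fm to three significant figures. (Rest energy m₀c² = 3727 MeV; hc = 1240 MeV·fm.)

Total energy E = KE + m₀c² = 2.430 × 10⁴ + 3727 = 28027 MeV.
(pc)² = E² − (m₀c²)² = (28027)² − (3727)² = 7.716 × 10⁸ MeV², so pc = 2.778 × 10⁴ MeV.
λ = hc/(pc) = 1240 MeV·fm / 2.778 × 10⁴ MeV = 0.0446 fm.

λ = 0.0446 fm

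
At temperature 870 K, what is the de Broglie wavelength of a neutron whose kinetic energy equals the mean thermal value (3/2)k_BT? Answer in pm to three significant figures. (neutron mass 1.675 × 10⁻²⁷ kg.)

λ = 85.3 pm

KE = (3/2)k_BT = 1.5 × 1.381 × 10⁻²³ × 870 = 1.802 × 10⁻²⁰ J.
p = √(2mKE) = √(2 × 1.675 × 10⁻²⁷ × 1.802 × 10⁻²⁰) = 7.770 × 10⁻²⁴ kg·m/s.
λ = h/p = 8.53 × 10⁻¹¹ m = 85.3 pm.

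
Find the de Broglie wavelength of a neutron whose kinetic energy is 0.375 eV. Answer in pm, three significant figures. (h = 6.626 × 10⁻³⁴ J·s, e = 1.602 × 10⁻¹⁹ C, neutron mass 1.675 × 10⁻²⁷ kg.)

λ = 46.7 pm

KE = 0.375 eV = 6.008 × 10⁻²⁰ J.
p = √(2mKE) = √(2 × 1.675 × 10⁻²⁷ × 6.008 × 10⁻²⁰) = 1.419 × 10⁻²³ kg·m/s.
λ = h/p = 6.626 × 10⁻³⁴ / 1.419 × 10⁻²³ = 4.67 × 10⁻¹¹ m = 46.7 pm.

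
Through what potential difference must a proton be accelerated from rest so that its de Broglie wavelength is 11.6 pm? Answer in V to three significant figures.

p = h/λ = 6.626 × 10⁻³⁴ / 1.160 × 10⁻¹¹ = 5.712 × 10⁻²³ kg·m/s.
KE = p²/(2m) = 9.751 × 10⁻¹⁹ J.
V = KE/e = 9.751 × 10⁻¹⁹ / (1.602 × 10⁻¹⁹) = 6.09 V.

V = 6.09 V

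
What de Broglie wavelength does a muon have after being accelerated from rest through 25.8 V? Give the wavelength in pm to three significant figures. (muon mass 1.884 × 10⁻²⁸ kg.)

λ = 16.8 pm

KE = eV = 1.602 × 10⁻¹⁹ × 25.80 = 4.133 × 10⁻¹⁸ J.
p = √(2mKE) = √(2 × 1.884 × 10⁻²⁸ × 4.133 × 10⁻¹⁸) = 3.946 × 10⁻²³ kg·m/s.
λ = h/p = 6.626 × 10⁻³⁴ / 3.946 × 10⁻²³ = 1.68 × 10⁻¹¹ m = 16.8 pm.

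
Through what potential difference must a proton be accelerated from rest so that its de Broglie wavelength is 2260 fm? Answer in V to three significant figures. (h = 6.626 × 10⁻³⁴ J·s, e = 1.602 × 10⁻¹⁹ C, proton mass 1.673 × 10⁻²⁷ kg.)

p = h/λ = 6.626 × 10⁻³⁴ / 2.260 × 10⁻¹² = 2.932 × 10⁻²² kg·m/s.
KE = p²/(2m) = 2.569 × 10⁻¹⁷ J.
V = KE/e = 2.569 × 10⁻¹⁷ / (1.602 × 10⁻¹⁹) = 160 V.

V = 160 V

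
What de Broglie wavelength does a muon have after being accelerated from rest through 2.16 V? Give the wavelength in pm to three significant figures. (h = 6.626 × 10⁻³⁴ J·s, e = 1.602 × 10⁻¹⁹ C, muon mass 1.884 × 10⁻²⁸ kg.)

λ = 58.0 pm

KE = eV = 1.602 × 10⁻¹⁹ × 2.160 = 3.460 × 10⁻¹⁹ J.
p = √(2mKE) = √(2 × 1.884 × 10⁻²⁸ × 3.460 × 10⁻¹⁹) = 1.142 × 10⁻²³ kg·m/s.
λ = h/p = 6.626 × 10⁻³⁴ / 1.142 × 10⁻²³ = 5.80 × 10⁻¹¹ m = 58.0 pm.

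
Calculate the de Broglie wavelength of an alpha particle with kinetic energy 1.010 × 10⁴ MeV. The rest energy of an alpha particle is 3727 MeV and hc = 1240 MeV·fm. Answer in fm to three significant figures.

λ = 0.0931 fm

Total energy E = KE + m₀c² = 1.010 × 10⁴ + 3727 = 13827 MeV.
(pc)² = E² − (m₀c²)² = (13827)² − (3727)² = 1.773 × 10⁸ MeV², so pc = 1.332 × 10⁴ MeV.
λ = hc/(pc) = 1240 MeV·fm / 1.332 × 10⁴ MeV = 0.0931 fm.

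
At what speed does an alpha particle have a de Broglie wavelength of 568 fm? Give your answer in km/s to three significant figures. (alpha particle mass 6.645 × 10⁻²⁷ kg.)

p = h/λ = 6.626 × 10⁻³⁴ / 5.680 × 10⁻¹³ = 1.167 × 10⁻²¹ kg·m/s.
v = p/m = 1.167 × 10⁻²¹ / 6.645 × 10⁻²⁷ = 1.76 × 10⁵ m/s = 176 km/s.

v = 176 km/s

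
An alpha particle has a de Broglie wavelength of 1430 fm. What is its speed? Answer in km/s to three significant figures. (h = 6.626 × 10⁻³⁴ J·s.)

v = 69.7 km/s

p = h/λ = 6.626 × 10⁻³⁴ / 1.430 × 10⁻¹² = 4.634 × 10⁻²² kg·m/s.
v = p/m = 4.634 × 10⁻²² / 6.645 × 10⁻²⁷ = 6.97 × 10⁴ m/s = 69.7 km/s.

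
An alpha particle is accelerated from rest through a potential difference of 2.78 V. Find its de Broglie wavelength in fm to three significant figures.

KE = 2eV = 2 × 1.602 × 10⁻¹⁹ × 2.780 = 8.907 × 10⁻¹⁹ J.
p = √(2mKE) = √(2 × 6.645 × 10⁻²⁷ × 8.907 × 10⁻¹⁹) = 1.088 × 10⁻²² kg·m/s.
λ = h/p = 6.626 × 10⁻³⁴ / 1.088 × 10⁻²² = 6.09 × 10⁻¹² m = 6090 fm.

λ = 6090 fm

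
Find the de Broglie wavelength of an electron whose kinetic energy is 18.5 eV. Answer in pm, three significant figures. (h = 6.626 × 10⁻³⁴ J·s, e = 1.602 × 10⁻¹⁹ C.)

KE = 18.5 eV = 2.964 × 10⁻¹⁸ J.
p = √(2mKE) = √(2 × 9.109 × 10⁻³¹ × 2.964 × 10⁻¹⁸) = 2.324 × 10⁻²⁴ kg·m/s.
λ = h/p = 6.626 × 10⁻³⁴ / 2.324 × 10⁻²⁴ = 2.85 × 10⁻¹⁰ m = 285 pm.

λ = 285 pm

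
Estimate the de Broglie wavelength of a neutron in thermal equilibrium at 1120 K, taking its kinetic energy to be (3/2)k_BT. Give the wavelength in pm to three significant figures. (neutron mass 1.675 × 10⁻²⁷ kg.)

λ = 75.2 pm

KE = (3/2)k_BT = 1.5 × 1.381 × 10⁻²³ × 1120 = 2.320 × 10⁻²⁰ J.
p = √(2mKE) = √(2 × 1.675 × 10⁻²⁷ × 2.320 × 10⁻²⁰) = 8.816 × 10⁻²⁴ kg·m/s.
λ = h/p = 7.52 × 10⁻¹¹ m = 75.2 pm.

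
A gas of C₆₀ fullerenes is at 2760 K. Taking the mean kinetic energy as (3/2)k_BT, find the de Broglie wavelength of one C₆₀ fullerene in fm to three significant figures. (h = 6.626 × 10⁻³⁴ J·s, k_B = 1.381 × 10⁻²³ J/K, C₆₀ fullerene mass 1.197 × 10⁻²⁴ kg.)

λ = 1790 fm

KE = (3/2)k_BT = 1.5 × 1.381 × 10⁻²³ × 2760 = 5.717 × 10⁻²⁰ J.
p = √(2mKE) = √(2 × 1.197 × 10⁻²⁴ × 5.717 × 10⁻²⁰) = 3.700 × 10⁻²² kg·m/s.
λ = h/p = 1.79 × 10⁻¹² m = 1790 fm.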